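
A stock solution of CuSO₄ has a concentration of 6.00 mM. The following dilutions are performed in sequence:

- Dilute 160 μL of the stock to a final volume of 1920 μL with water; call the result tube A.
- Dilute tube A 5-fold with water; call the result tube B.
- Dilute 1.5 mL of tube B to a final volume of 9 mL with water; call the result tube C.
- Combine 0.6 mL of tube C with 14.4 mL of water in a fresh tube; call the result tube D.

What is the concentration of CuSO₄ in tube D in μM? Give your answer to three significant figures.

Step 1: 160 μL brought to 1920 μL → factor 1920/160 = 12
Step 2: 5-fold → factor 5
Step 3: 1.5 mL brought to 9 mL → factor 9/1.5 = 6
Step 4: 0.6 mL + 14.4 mL = 15 mL total → factor 15/0.6 = 25
Overall dilution factor = 12 × 5 × 6 × 25 = 9000
Final = 6.00 mM / 9000 = 0.0006667 mM = 0.667 μM

0.667 μM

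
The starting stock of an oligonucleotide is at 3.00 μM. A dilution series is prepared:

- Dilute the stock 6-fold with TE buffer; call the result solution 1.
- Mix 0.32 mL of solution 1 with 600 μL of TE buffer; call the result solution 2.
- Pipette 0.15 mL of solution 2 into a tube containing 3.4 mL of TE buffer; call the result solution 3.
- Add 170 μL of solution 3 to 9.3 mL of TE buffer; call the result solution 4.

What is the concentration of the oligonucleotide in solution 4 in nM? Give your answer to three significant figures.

Step 1: 6-fold → factor 6
Step 2: 0.32 mL + 600 μL = 0.92 mL total → factor 0.92/0.32 = 2.875
Step 3: 0.15 mL + 3.4 mL = 3.55 mL total → factor 3.55/0.15 = 23.667
Step 4: 170 μL + 9.3 mL = 9470 μL total → factor 9470/170 = 55.706
Overall dilution factor = 6 × 2.875 × 23.667 × 55.706 = 22742
Final = 3.00 μM / 22742 = 0.0001319 μM = 0.132 nM

0.132 nM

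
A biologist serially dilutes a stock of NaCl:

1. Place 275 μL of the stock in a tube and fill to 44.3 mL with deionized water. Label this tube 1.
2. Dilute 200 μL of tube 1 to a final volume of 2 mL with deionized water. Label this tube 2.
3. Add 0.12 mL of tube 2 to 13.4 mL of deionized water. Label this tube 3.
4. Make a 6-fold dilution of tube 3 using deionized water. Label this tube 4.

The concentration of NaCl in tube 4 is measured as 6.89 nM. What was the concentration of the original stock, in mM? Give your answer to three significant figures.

7.50 mM

Step 1: 275 μL brought to 44.3 mL → factor 44300/275 = 161.09
Step 2: 200 μL brought to 2 mL → factor 2000/200 = 10
Step 3: 0.12 mL + 13.4 mL = 13.52 mL total → factor 13.52/0.12 = 112.67
Step 4: 6-fold → factor 6
Overall dilution factor = 161.09 × 10 × 112.67 × 6 = 1.089 × 10^6
Stock = 6.89 nM × 1.089 × 10^6 = 7.503 × 10^6 nM = 7.50 mM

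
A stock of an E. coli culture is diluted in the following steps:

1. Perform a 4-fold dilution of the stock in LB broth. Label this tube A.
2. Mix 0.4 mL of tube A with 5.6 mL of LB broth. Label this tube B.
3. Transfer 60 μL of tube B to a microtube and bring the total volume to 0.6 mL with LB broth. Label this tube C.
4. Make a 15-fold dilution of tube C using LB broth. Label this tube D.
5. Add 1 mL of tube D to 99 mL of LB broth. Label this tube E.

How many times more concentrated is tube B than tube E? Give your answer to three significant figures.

1.50 × 10^4

Step 1: 4-fold → factor 4
Step 2: 0.4 mL + 5.6 mL = 6 mL total → factor 6/0.4 = 15
Step 3: 60 μL brought to 0.6 mL → factor 600/60 = 10
Step 4: 15-fold → factor 15
Step 5: 1 mL + 99 mL = 100 mL total → factor 100/1 = 100
Dilution factor to tube B = 60; to tube E = 9 × 10^5
[tube B]/[tube E] = (factor to tube E)/(factor to tube B) = 9 × 10^5/60 = 1.50 × 10^4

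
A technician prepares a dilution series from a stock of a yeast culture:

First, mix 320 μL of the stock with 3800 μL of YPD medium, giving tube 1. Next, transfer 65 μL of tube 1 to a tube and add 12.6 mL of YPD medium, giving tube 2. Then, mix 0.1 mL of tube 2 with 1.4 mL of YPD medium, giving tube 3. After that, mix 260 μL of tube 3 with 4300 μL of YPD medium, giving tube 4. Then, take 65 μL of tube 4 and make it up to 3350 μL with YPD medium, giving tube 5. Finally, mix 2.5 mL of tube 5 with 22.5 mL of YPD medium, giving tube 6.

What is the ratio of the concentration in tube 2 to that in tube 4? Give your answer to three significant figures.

263

Step 1: 320 μL + 3800 μL = 4120 μL total → factor 4120/320 = 12.875
Step 2: 65 μL + 12.6 mL = 12665 μL total → factor 12665/65 = 194.85
Step 3: 0.1 mL + 1.4 mL = 1.5 mL total → factor 1.5/0.1 = 15
Step 4: 260 μL + 4300 μL = 4560 μL total → factor 4560/260 = 17.538
Dilution factor to tube 2 = 2508.6; to tube 4 = 6.5997 × 10^5
[tube 2]/[tube 4] = (factor to tube 4)/(factor to tube 2) = 6.5997 × 10^5/2508.6 = 263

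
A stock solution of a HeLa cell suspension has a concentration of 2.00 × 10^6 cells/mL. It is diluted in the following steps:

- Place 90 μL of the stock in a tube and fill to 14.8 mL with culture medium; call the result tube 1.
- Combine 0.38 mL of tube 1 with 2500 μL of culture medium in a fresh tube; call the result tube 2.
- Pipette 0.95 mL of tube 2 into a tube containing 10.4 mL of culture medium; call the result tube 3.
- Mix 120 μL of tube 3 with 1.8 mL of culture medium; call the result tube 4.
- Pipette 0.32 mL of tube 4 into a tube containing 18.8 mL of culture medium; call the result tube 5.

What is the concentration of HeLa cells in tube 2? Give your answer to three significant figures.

Step 1: 90 μL brought to 14.8 mL → factor 14800/90 = 164.44
Step 2: 0.38 mL + 2500 μL = 2.88 mL total → factor 2.88/0.38 = 7.5789
Dilution factor through tube 2 = 164.44 × 7.5789 = 1246.3
[tube 2] = 2.00 × 10^6 cells/mL / 1246.3 = 1.60 × 10^3 cells/mL

1.60 × 10^3 cells/mL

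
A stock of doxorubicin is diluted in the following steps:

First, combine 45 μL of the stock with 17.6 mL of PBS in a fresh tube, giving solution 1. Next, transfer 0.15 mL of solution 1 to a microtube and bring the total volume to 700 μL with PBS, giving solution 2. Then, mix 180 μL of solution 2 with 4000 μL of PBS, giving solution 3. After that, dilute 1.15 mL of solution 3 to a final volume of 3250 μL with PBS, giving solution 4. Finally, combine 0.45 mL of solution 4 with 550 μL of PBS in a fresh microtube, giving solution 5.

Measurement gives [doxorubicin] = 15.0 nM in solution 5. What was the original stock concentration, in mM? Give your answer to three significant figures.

Step 1: 45 μL + 17.6 mL = 17645 μL total → factor 17645/45 = 392.11
Step 2: 0.15 mL brought to 700 μL → factor 0.7/0.15 = 4.6667
Step 3: 180 μL + 4000 μL = 4180 μL total → factor 4180/180 = 23.222
Step 4: 1.15 mL brought to 3250 μL → factor 3.25/1.15 = 2.8261
Step 5: 0.45 mL + 550 μL = 1 mL total → factor 1/0.45 = 2.2222
Overall dilution factor = 392.11 × 4.6667 × 23.222 × 2.8261 × 2.2222 = 2.6687 × 10^5
Stock = 15.0 nM × 2.6687 × 10^5 = 4.003 × 10^6 nM = 4.00 mM

4.00 mM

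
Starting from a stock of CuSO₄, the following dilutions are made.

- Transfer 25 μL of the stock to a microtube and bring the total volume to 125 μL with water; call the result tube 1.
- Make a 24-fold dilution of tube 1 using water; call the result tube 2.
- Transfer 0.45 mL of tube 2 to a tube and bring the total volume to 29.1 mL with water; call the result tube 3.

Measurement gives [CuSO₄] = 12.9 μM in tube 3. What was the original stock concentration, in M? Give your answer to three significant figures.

Step 1: 25 μL brought to 125 μL → factor 125/25 = 5
Step 2: 24-fold → factor 24
Step 3: 0.45 mL brought to 29.1 mL → factor 29.1/0.45 = 64.667
Overall dilution factor = 5 × 24 × 64.667 = 7760
Stock = 12.9 μM × 7760 = 1.001 × 10^5 μM = 0.100 M

0.100 M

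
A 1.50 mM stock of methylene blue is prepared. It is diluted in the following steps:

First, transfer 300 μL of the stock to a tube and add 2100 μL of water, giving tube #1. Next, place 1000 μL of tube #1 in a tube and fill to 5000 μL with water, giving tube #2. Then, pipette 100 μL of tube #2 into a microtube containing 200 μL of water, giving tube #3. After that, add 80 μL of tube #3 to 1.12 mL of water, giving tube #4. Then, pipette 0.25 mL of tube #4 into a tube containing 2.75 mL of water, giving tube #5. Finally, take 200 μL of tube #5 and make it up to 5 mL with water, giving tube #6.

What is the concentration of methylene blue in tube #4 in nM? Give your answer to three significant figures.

Step 1: 300 μL + 2100 μL = 2400 μL total → factor 2400/300 = 8
Step 2: 1000 μL brought to 5000 μL → factor 5000/1000 = 5
Step 3: 100 μL + 200 μL = 300 μL total → factor 300/100 = 3
Step 4: 80 μL + 1.12 mL = 1200 μL total → factor 1200/80 = 15
Dilution factor through tube #4 = 8 × 5 × 3 × 15 = 1800
[tube #4] = 1.50 mM / 1800 = 0.0008333 mM = 833 nM

833 nM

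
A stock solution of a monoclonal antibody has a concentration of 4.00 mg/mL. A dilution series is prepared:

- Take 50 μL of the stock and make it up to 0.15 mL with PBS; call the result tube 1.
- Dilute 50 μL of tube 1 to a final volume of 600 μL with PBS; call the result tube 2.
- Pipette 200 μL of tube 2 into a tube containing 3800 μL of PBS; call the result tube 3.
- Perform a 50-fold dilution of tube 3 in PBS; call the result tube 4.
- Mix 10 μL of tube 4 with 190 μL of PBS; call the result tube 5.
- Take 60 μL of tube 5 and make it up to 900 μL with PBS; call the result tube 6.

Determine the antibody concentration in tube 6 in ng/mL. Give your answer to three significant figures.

Step 1: 50 μL brought to 0.15 mL → factor 150/50 = 3
Step 2: 50 μL brought to 600 μL → factor 600/50 = 12
Step 3: 200 μL + 3800 μL = 4000 μL total → factor 4000/200 = 20
Step 4: 50-fold → factor 50
Step 5: 10 μL + 190 μL = 200 μL total → factor 200/10 = 20
Step 6: 60 μL brought to 900 μL → factor 900/60 = 15
Overall dilution factor = 3 × 12 × 20 × 50 × 20 × 15 = 1.08 × 10^7
Final = 4.00 mg/mL / 1.08 × 10^7 = 3.704 × 10^-7 mg/mL = 0.370 ng/mL

0.370 ng/mL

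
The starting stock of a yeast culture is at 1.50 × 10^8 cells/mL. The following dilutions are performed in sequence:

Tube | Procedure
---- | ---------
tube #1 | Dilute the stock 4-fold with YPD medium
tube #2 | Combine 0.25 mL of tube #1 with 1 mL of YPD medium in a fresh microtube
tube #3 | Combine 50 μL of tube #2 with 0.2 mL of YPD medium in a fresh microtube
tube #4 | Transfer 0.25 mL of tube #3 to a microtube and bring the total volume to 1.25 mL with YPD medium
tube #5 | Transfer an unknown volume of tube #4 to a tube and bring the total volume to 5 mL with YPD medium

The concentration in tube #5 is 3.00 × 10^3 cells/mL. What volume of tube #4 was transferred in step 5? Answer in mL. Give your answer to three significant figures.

Step 1: 4-fold → factor 4
Step 2: 0.25 mL + 1 mL = 1.25 mL total → factor 1.25/0.25 = 5
Step 3: 50 μL + 0.2 mL = 250 μL total → factor 250/50 = 5
Step 4: 0.25 mL brought to 1.25 mL → factor 1.25/0.25 = 5
Step 5: v brought to 5 mL → factor = 5 mL/v
Product of known-step factors = 500
Overall factor = 1.50 × 10^8 cells/mL / (3.00 × 10^3 cells/mL) = 50000
Step-5 factor = 50000 / 500 = 100
v = 5 mL / 100 = 0.0500 mL

0.0500 mL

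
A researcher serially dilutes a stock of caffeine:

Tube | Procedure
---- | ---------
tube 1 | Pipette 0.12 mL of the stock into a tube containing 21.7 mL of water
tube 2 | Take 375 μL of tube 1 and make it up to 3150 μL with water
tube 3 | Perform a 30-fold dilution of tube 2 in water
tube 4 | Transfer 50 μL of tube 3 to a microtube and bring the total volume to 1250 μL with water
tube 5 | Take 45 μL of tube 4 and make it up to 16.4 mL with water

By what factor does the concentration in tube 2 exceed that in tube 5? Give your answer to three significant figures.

Step 1: 0.12 mL + 21.7 mL = 21.82 mL total → factor 21.82/0.12 = 181.83
Step 2: 375 μL brought to 3150 μL → factor 3150/375 = 8.4
Step 3: 30-fold → factor 30
Step 4: 50 μL brought to 1250 μL → factor 1250/50 = 25
Step 5: 45 μL brought to 16.4 mL → factor 16400/45 = 364.44
Dilution factor to tube 2 = 1527.4; to tube 5 = 4.1749 × 10^8
[tube 2]/[tube 5] = (factor to tube 5)/(factor to tube 2) = 4.1749 × 10^8/1527.4 = 2.73 × 10^5

2.73 × 10^5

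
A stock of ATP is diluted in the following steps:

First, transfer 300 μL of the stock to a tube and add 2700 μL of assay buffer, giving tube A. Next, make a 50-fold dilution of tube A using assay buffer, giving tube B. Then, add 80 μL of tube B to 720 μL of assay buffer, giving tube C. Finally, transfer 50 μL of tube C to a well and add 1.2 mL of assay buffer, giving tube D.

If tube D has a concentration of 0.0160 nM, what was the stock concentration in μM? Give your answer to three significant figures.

Step 1: 300 μL + 2700 μL = 3000 μL total → factor 3000/300 = 10
Step 2: 50-fold → factor 50
Step 3: 80 μL + 720 μL = 800 μL total → factor 800/80 = 10
Step 4: 50 μL + 1.2 mL = 1250 μL total → factor 1250/50 = 25
Overall dilution factor = 10 × 50 × 10 × 25 = 1.25 × 10^5
Stock = 0.0160 nM × 1.25 × 10^5 = 2000 nM = 2.00 μM

2.00 μM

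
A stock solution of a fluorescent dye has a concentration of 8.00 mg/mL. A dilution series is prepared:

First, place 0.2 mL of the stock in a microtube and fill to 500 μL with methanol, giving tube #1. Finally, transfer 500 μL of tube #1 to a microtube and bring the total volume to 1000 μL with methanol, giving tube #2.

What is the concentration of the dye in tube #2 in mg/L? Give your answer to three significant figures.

Step 1: 0.2 mL brought to 500 μL → factor 0.5/0.2 = 2.5
Step 2: 500 μL brought to 1000 μL → factor 1000/500 = 2
Overall dilution factor = 2.5 × 2 = 5
Final = 8.00 mg/mL / 5 = 1.600 mg/mL = 1.60 × 10^3 mg/L

1.60 × 10^3 mg/L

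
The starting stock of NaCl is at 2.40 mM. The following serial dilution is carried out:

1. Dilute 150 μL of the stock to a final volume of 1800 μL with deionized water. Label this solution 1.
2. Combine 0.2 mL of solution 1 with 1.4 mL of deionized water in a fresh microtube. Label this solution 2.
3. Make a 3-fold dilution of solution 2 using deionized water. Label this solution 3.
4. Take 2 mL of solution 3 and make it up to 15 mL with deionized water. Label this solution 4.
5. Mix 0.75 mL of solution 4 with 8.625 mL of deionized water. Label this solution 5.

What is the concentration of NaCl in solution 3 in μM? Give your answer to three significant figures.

8.33 μM

Step 1: 150 μL brought to 1800 μL → factor 1800/150 = 12
Step 2: 0.2 mL + 1.4 mL = 1.6 mL total → factor 1.6/0.2 = 8
Step 3: 3-fold → factor 3
Dilution factor through solution 3 = 12 × 8 × 3 = 288
[solution 3] = 2.40 mM / 288 = 0.008333 mM = 8.33 μM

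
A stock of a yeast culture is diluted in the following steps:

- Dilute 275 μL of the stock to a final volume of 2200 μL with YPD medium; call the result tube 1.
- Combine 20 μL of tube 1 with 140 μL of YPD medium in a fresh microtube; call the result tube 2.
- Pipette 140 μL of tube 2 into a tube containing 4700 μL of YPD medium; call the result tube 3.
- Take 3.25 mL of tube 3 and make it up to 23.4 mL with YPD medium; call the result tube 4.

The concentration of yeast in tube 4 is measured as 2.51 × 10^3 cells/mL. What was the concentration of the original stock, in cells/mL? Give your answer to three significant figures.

Step 1: 275 μL brought to 2200 μL → factor 2200/275 = 8
Step 2: 20 μL + 140 μL = 160 μL total → factor 160/20 = 8
Step 3: 140 μL + 4700 μL = 4840 μL total → factor 4840/140 = 34.571
Step 4: 3.25 mL brought to 23.4 mL → factor 23.4/3.25 = 7.2
Overall dilution factor = 8 × 8 × 34.571 × 7.2 = 15931
Stock = 2.51 × 10^3 cells/mL × 15931 = 4.00 × 10^7 cells/mL

4.00 × 10^7 cells/mL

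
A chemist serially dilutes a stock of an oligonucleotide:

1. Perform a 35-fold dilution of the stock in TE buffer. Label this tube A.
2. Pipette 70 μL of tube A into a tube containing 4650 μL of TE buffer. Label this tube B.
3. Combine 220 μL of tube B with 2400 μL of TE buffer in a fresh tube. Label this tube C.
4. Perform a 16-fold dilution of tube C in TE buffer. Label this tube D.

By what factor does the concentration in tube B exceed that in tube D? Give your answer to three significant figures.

Step 1: 35-fold → factor 35
Step 2: 70 μL + 4650 μL = 4720 μL total → factor 4720/70 = 67.429
Step 3: 220 μL + 2400 μL = 2620 μL total → factor 2620/220 = 11.909
Step 4: 16-fold → factor 16
Dilution factor to tube B = 2360; to tube D = 4.4969 × 10^5
[tube B]/[tube D] = (factor to tube D)/(factor to tube B) = 4.4969 × 10^5/2360 = 191

191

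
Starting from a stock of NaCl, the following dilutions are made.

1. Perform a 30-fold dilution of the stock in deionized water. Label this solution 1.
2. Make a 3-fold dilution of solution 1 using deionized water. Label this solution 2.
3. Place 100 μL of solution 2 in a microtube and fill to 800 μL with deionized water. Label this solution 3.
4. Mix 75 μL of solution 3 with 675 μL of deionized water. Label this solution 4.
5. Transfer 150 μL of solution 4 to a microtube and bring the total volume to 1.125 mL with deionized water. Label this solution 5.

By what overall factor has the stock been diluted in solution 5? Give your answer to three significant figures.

5.40 × 10^4

Step 1: 30-fold → factor 30
Step 2: 3-fold → factor 3
Step 3: 100 μL brought to 800 μL → factor 800/100 = 8
Step 4: 75 μL + 675 μL = 750 μL total → factor 750/75 = 10
Step 5: 150 μL brought to 1.125 mL → factor 1125/150 = 7.5
Overall dilution factor = 30 × 3 × 8 × 10 × 7.5 = 54000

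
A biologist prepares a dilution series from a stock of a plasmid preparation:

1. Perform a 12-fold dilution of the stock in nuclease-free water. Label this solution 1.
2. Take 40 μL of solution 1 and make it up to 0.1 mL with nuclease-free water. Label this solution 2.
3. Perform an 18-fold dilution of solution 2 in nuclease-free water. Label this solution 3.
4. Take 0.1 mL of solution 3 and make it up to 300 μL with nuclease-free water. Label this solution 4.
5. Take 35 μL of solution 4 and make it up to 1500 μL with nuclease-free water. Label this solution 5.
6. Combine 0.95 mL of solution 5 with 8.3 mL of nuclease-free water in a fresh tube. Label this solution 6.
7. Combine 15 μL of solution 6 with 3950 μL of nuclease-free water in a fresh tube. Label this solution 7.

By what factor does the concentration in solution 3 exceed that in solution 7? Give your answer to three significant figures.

Step 1: 12-fold → factor 12
Step 2: 40 μL brought to 0.1 mL → factor 100/40 = 2.5
Step 3: 18-fold → factor 18
Step 4: 0.1 mL brought to 300 μL → factor 0.3/0.1 = 3
Step 5: 35 μL brought to 1500 μL → factor 1500/35 = 42.857
Step 6: 0.95 mL + 8.3 mL = 9.25 mL total → factor 9.25/0.95 = 9.7368
Step 7: 15 μL + 3950 μL = 3965 μL total → factor 3965/15 = 264.33
Dilution factor to solution 3 = 540; to solution 7 = 1.7869 × 10^8
[solution 3]/[solution 7] = (factor to solution 7)/(factor to solution 3) = 1.7869 × 10^8/540 = 3.31 × 10^5

3.31 × 10^5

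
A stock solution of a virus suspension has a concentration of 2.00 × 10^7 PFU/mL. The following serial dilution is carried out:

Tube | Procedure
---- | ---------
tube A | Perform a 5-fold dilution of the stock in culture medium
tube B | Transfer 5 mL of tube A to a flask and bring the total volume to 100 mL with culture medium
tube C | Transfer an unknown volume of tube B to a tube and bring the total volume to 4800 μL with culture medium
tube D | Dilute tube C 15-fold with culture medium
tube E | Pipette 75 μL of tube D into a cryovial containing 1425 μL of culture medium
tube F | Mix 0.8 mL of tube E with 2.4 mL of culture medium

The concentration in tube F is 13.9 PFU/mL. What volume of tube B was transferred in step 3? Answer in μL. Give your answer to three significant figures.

Step 1: 5-fold → factor 5
Step 2: 5 mL brought to 100 mL → factor 100/5 = 20
Step 3: v brought to 4800 μL → factor = 4800 μL/v
Step 4: 15-fold → factor 15
Step 5: 75 μL + 1425 μL = 1500 μL total → factor 1500/75 = 20
Step 6: 0.8 mL + 2.4 mL = 3.2 mL total → factor 3.2/0.8 = 4
Product of known-step factors = 1.2 × 10^5
Overall factor = 2.00 × 10^7 PFU/mL / (13.9 PFU/mL) = 1.4388 × 10^6
Step-3 factor = 1.4388 × 10^6 / 1.2 × 10^5 = 11.99
v = 4800 μL / 11.99 = 400 μL

400 μL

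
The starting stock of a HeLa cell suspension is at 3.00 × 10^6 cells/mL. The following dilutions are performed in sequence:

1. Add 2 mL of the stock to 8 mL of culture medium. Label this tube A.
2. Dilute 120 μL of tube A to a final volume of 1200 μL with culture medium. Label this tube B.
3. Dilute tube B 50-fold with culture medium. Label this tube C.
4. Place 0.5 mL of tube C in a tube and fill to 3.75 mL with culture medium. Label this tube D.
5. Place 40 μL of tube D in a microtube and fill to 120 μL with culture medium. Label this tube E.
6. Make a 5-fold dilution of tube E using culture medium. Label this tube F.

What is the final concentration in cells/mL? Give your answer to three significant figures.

10.7 cells/mL

Step 1: 2 mL + 8 mL = 10 mL total → factor 10/2 = 5
Step 2: 120 μL brought to 1200 μL → factor 1200/120 = 10
Step 3: 50-fold → factor 50
Step 4: 0.5 mL brought to 3.75 mL → factor 3.75/0.5 = 7.5
Step 5: 40 μL brought to 120 μL → factor 120/40 = 3
Step 6: 5-fold → factor 5
Overall dilution factor = 5 × 10 × 50 × 7.5 × 3 × 5 = 2.8125 × 10^5
Final = 3.00 × 10^6 cells/mL / 2.8125 × 10^5 = 10.7 cells/mL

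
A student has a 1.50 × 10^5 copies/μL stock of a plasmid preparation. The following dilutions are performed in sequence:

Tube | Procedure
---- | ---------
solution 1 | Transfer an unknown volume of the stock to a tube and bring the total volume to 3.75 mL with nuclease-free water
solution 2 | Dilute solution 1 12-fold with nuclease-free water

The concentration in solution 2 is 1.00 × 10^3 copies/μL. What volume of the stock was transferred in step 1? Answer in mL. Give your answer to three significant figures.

Step 1: v brought to 3.75 mL → factor = 3.75 mL/v
Step 2: 12-fold → factor 12
Product of known-step factors = 12
Overall factor = 1.50 × 10^5 copies/μL / (1.00 × 10^3 copies/μL) = 150
Step-1 factor = 150 / 12 = 12.5
v = 3.75 mL / 12.5 = 0.300 mL

0.300 mL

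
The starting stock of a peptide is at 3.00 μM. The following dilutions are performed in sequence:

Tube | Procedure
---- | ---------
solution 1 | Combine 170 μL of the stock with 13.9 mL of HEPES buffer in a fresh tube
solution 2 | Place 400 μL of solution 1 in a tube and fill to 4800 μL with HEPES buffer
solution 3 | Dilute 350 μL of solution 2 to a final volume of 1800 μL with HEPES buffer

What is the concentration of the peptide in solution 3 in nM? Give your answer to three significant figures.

Step 1: 170 μL + 13.9 mL = 14070 μL total → factor 14070/170 = 82.765
Step 2: 400 μL brought to 4800 μL → factor 4800/400 = 12
Step 3: 350 μL brought to 1800 μL → factor 1800/350 = 5.1429
Dilution factor through solution 3 = 82.765 × 12 × 5.1429 = 5107.8
[solution 3] = 3.00 μM / 5107.8 = 0.0005873 μM = 0.587 nM

0.587 nM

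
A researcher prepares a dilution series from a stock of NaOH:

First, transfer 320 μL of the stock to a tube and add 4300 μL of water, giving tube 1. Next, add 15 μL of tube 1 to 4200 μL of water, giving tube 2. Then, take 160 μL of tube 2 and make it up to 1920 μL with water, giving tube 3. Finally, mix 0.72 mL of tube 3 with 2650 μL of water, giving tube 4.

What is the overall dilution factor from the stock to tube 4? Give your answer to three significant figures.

2.28 × 10^5

Step 1: 320 μL + 4300 μL = 4620 μL total → factor 4620/320 = 14.438
Step 2: 15 μL + 4200 μL = 4215 μL total → factor 4215/15 = 281
Step 3: 160 μL brought to 1920 μL → factor 1920/160 = 12
Step 4: 0.72 mL + 2650 μL = 3.37 mL total → factor 3.37/0.72 = 4.6806
Overall dilution factor = 14.438 × 281 × 12 × 4.6806 = 2.2786 × 10^5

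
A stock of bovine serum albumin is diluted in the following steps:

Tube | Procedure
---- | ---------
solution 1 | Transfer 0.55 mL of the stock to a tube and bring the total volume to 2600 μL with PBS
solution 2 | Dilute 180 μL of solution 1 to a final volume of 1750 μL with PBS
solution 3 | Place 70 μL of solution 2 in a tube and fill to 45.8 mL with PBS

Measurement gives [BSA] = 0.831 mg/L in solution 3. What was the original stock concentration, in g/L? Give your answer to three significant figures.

Step 1: 0.55 mL brought to 2600 μL → factor 2.6/0.55 = 4.7273
Step 2: 180 μL brought to 1750 μL → factor 1750/180 = 9.7222
Step 3: 70 μL brought to 45.8 mL → factor 45800/70 = 654.29
Overall dilution factor = 4.7273 × 9.7222 × 654.29 = 30071
Stock = 0.831 mg/L × 30071 = 2.499 × 10^4 mg/L = 25.0 g/L

25.0 g/L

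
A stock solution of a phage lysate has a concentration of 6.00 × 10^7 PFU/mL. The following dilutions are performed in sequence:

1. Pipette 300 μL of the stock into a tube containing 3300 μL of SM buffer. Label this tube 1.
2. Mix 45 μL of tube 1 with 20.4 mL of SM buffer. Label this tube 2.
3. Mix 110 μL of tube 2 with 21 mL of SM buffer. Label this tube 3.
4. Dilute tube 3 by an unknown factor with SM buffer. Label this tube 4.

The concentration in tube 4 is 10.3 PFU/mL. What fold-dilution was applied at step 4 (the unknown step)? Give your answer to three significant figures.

Step 1: 300 μL + 3300 μL = 3600 μL total → factor 3600/300 = 12
Step 2: 45 μL + 20.4 mL = 20445 μL total → factor 20445/45 = 454.33
Step 3: 110 μL + 21 mL = 21110 μL total → factor 21110/110 = 191.91
Step 4: unknown factor x
Product of known-step factors = 1.0463 × 10^6
Overall factor = 6.00 × 10^7 PFU/mL / (10.3 PFU/mL) = 5.8252 × 10^6
x = 5.8252 × 10^6 / 1.0463 × 10^6 = 5.57

5.57-fold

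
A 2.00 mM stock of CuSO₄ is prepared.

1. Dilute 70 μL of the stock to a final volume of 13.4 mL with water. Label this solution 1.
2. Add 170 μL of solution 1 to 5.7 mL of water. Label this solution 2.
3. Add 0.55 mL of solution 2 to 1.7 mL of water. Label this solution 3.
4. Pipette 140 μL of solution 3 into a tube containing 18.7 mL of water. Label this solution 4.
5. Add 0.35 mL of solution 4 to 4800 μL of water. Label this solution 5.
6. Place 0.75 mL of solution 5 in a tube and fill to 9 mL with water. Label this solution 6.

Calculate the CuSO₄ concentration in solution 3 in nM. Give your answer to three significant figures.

Step 1: 70 μL brought to 13.4 mL → factor 13400/70 = 191.43
Step 2: 170 μL + 5.7 mL = 5870 μL total → factor 5870/170 = 34.529
Step 3: 0.55 mL + 1.7 mL = 2.25 mL total → factor 2.25/0.55 = 4.0909
Dilution factor through solution 3 = 191.43 × 34.529 × 4.0909 = 27041
[solution 3] = 2.00 mM / 27041 = 7.396 × 10^-5 mM = 74.0 nM

74.0 nM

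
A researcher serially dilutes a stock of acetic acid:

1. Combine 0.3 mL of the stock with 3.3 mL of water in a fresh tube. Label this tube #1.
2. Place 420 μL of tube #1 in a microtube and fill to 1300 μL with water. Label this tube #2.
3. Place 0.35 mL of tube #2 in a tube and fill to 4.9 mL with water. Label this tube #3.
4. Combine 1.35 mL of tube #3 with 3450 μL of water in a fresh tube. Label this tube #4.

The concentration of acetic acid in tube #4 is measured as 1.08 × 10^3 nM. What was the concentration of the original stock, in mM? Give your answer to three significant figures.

Step 1: 0.3 mL + 3.3 mL = 3.6 mL total → factor 3.6/0.3 = 12
Step 2: 420 μL brought to 1300 μL → factor 1300/420 = 3.0952
Step 3: 0.35 mL brought to 4.9 mL → factor 4.9/0.35 = 14
Step 4: 1.35 mL + 3450 μL = 4.8 mL total → factor 4.8/1.35 = 3.5556
Overall dilution factor = 12 × 3.0952 × 14 × 3.5556 = 1848.9
Stock = 1.08 × 10^3 nM × 1848.9 = 1.997 × 10^6 nM = 2.00 mM

2.00 mM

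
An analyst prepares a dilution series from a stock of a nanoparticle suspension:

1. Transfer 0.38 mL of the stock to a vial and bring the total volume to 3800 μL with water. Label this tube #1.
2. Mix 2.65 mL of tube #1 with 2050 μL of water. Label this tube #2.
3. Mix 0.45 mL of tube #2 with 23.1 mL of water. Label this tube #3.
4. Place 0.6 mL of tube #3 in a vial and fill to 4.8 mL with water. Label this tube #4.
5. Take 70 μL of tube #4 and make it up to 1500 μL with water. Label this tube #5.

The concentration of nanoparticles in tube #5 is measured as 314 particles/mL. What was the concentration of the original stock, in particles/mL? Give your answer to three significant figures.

Step 1: 0.38 mL brought to 3800 μL → factor 3.8/0.38 = 10
Step 2: 2.65 mL + 2050 μL = 4.7 mL total → factor 4.7/2.65 = 1.7736
Step 3: 0.45 mL + 23.1 mL = 23.55 mL total → factor 23.55/0.45 = 52.333
Step 4: 0.6 mL brought to 4.8 mL → factor 4.8/0.6 = 8
Step 5: 70 μL brought to 1500 μL → factor 1500/70 = 21.429
Overall dilution factor = 10 × 1.7736 × 52.333 × 8 × 21.429 = 1.5912 × 10^5
Stock = 314 particles/mL × 1.5912 × 10^5 = 5.00 × 10^7 particles/mL

5.00 × 10^7 particles/mL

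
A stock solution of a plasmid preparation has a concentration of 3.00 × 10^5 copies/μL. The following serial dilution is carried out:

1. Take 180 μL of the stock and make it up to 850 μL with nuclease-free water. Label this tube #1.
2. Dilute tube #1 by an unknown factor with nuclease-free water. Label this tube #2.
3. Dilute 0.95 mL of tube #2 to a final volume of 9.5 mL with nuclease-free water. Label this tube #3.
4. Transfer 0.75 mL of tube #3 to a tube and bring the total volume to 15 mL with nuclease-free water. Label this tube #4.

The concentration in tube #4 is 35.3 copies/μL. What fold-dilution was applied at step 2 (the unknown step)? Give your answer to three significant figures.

Step 1: 180 μL brought to 850 μL → factor 850/180 = 4.7222
Step 2: unknown factor x
Step 3: 0.95 mL brought to 9.5 mL → factor 9.5/0.95 = 10
Step 4: 0.75 mL brought to 15 mL → factor 15/0.75 = 20
Product of known-step factors = 944.44
Overall factor = 3.00 × 10^5 copies/μL / (35.3 copies/μL) = 8498.6
x = 8498.6 / 944.44 = 9.00

9.00-fold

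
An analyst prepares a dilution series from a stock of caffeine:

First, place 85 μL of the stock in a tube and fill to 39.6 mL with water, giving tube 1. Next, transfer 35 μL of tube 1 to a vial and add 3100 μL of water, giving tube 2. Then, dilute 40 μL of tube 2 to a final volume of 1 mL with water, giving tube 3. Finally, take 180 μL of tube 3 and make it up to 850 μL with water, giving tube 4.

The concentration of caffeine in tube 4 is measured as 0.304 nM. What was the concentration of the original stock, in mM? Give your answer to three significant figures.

Step 1: 85 μL brought to 39.6 mL → factor 39600/85 = 465.88
Step 2: 35 μL + 3100 μL = 3135 μL total → factor 3135/35 = 89.571
Step 3: 40 μL brought to 1 mL → factor 1000/40 = 25
Step 4: 180 μL brought to 850 μL → factor 850/180 = 4.7222
Overall dilution factor = 465.88 × 89.571 × 25 × 4.7222 = 4.9264 × 10^6
Stock = 0.304 nM × 4.9264 × 10^6 = 1.498 × 10^6 nM = 1.50 mM

1.50 mM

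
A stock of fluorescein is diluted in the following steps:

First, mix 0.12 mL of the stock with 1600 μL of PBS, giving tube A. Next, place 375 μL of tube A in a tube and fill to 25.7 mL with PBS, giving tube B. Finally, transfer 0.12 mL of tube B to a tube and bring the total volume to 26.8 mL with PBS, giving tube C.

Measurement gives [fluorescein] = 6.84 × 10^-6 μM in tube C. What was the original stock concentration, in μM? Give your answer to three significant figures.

1.50 μM

Step 1: 0.12 mL + 1600 μL = 1.72 mL total → factor 1.72/0.12 = 14.333
Step 2: 375 μL brought to 25.7 mL → factor 25700/375 = 68.533
Step 3: 0.12 mL brought to 26.8 mL → factor 26.8/0.12 = 223.33
Overall dilution factor = 14.333 × 68.533 × 223.33 = 2.1938 × 10^5
Stock = 6.84 × 10^-6 μM × 2.1938 × 10^5 = 1.50 μM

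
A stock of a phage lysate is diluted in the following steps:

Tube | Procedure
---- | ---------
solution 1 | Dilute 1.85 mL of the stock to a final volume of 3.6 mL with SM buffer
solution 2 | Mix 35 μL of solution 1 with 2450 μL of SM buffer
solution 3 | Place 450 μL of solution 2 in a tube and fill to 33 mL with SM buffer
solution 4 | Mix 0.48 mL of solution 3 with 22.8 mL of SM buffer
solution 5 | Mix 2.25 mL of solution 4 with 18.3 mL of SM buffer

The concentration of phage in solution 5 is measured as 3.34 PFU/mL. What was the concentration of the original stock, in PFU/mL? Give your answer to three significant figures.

Step 1: 1.85 mL brought to 3.6 mL → factor 3.6/1.85 = 1.9459
Step 2: 35 μL + 2450 μL = 2485 μL total → factor 2485/35 = 71
Step 3: 450 μL brought to 33 mL → factor 33000/450 = 73.333
Step 4: 0.48 mL + 22.8 mL = 23.28 mL total → factor 23.28/0.48 = 48.5
Step 5: 2.25 mL + 18.3 mL = 20.55 mL total → factor 20.55/2.25 = 9.1333
Overall dilution factor = 1.9459 × 71 × 73.333 × 48.5 × 9.1333 = 4.4881 × 10^6
Stock = 3.34 PFU/mL × 4.4881 × 10^6 = 1.50 × 10^7 PFU/mL

1.50 × 10^7 PFU/mL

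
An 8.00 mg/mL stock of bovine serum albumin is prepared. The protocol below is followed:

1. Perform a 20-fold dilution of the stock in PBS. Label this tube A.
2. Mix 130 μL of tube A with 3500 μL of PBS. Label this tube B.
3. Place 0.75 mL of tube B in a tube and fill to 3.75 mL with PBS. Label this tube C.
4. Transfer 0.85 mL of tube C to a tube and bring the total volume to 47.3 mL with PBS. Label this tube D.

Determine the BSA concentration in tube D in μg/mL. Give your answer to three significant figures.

Step 1: 20-fold → factor 20
Step 2: 130 μL + 3500 μL = 3630 μL total → factor 3630/130 = 27.923
Step 3: 0.75 mL brought to 3.75 mL → factor 3.75/0.75 = 5
Step 4: 0.85 mL brought to 47.3 mL → factor 47.3/0.85 = 55.647
Overall dilution factor = 20 × 27.923 × 5 × 55.647 = 1.5538 × 10^5
Final = 8.00 mg/mL / 1.5538 × 10^5 = 5.149 × 10^-5 mg/mL = 0.0515 μg/mL

0.0515 μg/mL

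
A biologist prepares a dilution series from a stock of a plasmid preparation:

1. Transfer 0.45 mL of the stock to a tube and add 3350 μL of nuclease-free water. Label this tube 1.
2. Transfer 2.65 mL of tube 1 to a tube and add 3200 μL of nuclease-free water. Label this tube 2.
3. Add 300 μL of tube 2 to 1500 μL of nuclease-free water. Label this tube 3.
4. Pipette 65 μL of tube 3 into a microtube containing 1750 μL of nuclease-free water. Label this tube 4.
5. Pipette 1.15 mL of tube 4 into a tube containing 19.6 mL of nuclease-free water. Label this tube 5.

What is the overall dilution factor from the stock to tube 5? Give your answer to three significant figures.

5.64 × 10^4

Step 1: 0.45 mL + 3350 μL = 3.8 mL total → factor 3.8/0.45 = 8.4444
Step 2: 2.65 mL + 3200 μL = 5.85 mL total → factor 5.85/2.65 = 2.2075
Step 3: 300 μL + 1500 μL = 1800 μL total → factor 1800/300 = 6
Step 4: 65 μL + 1750 μL = 1815 μL total → factor 1815/65 = 27.923
Step 5: 1.15 mL + 19.6 mL = 20.75 mL total → factor 20.75/1.15 = 18.043
Overall dilution factor = 8.4444 × 2.2075 × 6 × 27.923 × 18.043 = 56353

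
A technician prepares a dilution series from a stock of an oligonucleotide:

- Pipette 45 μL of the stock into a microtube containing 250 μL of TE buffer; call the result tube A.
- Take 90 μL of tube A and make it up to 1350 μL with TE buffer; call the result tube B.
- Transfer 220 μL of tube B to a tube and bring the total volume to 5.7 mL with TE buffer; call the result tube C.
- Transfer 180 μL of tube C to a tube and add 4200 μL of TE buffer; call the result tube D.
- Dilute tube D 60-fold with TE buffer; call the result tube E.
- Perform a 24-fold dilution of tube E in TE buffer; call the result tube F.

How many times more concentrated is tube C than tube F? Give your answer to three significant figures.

Step 1: 45 μL + 250 μL = 295 μL total → factor 295/45 = 6.5556
Step 2: 90 μL brought to 1350 μL → factor 1350/90 = 15
Step 3: 220 μL brought to 5.7 mL → factor 5700/220 = 25.909
Step 4: 180 μL + 4200 μL = 4380 μL total → factor 4380/180 = 24.333
Step 5: 60-fold → factor 60
Step 6: 24-fold → factor 24
Dilution factor to tube C = 2547.7; to tube F = 8.9272 × 10^7
[tube C]/[tube F] = (factor to tube F)/(factor to tube C) = 8.9272 × 10^7/2547.7 = 3.50 × 10^4

3.50 × 10^4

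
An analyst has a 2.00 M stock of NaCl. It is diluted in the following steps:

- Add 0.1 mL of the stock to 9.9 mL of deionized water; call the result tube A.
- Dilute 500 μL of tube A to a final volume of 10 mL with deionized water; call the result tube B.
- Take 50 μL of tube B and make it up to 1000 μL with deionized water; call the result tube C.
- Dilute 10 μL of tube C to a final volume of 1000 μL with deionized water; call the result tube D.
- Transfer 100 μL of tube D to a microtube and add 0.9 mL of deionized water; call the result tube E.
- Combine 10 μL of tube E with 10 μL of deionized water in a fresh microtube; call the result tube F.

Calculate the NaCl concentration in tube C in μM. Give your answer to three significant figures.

50.0 μM

Step 1: 0.1 mL + 9.9 mL = 10 mL total → factor 10/0.1 = 100
Step 2: 500 μL brought to 10 mL → factor 10000/500 = 20
Step 3: 50 μL brought to 1000 μL → factor 1000/50 = 20
Dilution factor through tube C = 100 × 20 × 20 = 40000
[tube C] = 2.00 M / 40000 = 5.000 × 10^-5 M = 50.0 μM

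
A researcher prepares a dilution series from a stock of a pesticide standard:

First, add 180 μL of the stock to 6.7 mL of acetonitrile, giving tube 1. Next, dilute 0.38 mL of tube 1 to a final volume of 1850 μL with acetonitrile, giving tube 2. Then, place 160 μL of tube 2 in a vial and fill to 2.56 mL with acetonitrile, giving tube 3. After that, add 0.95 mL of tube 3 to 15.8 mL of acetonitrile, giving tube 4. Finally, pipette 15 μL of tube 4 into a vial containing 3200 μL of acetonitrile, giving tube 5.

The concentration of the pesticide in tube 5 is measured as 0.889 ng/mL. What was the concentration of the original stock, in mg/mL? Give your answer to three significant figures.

Step 1: 180 μL + 6.7 mL = 6880 μL total → factor 6880/180 = 38.222
Step 2: 0.38 mL brought to 1850 μL → factor 1.85/0.38 = 4.8684
Step 3: 160 μL brought to 2.56 mL → factor 2560/160 = 16
Step 4: 0.95 mL + 15.8 mL = 16.75 mL total → factor 16.75/0.95 = 17.632
Step 5: 15 μL + 3200 μL = 3215 μL total → factor 3215/15 = 214.33
Overall dilution factor = 38.222 × 4.8684 × 16 × 17.632 × 214.33 = 1.1251 × 10^7
Stock = 0.889 ng/mL × 1.1251 × 10^7 = 1.000 × 10^7 ng/mL = 10.0 mg/mL

10.0 mg/mL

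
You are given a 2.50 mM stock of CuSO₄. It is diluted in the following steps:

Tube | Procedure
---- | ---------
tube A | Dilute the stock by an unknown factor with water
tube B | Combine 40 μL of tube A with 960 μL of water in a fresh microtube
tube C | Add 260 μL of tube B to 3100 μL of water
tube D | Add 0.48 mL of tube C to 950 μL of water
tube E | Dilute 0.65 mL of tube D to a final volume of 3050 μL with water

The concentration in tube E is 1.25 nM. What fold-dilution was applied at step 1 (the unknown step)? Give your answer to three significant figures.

Step 1: unknown factor x
Step 2: 40 μL + 960 μL = 1000 μL total → factor 1000/40 = 25
Step 3: 260 μL + 3100 μL = 3360 μL total → factor 3360/260 = 12.923
Step 4: 0.48 mL + 950 μL = 1.43 mL total → factor 1.43/0.48 = 2.9792
Step 5: 0.65 mL brought to 3050 μL → factor 3.05/0.65 = 4.6923
Product of known-step factors = 4516.3
Overall factor = 2.50 mM / (1.25 nM) = 2 × 10^6
x = 2 × 10^6 / 4516.3 = 443

443-fold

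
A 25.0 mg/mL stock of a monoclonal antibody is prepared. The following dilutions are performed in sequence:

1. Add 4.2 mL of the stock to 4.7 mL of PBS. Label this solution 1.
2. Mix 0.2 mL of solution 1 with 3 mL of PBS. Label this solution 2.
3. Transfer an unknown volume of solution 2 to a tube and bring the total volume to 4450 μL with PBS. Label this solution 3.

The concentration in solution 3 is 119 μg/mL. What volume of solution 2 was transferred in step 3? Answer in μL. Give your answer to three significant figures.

Step 1: 4.2 mL + 4.7 mL = 8.9 mL total → factor 8.9/4.2 = 2.119
Step 2: 0.2 mL + 3 mL = 3.2 mL total → factor 3.2/0.2 = 16
Step 3: v brought to 4450 μL → factor = 4450 μL/v
Product of known-step factors = 33.905
Overall factor = 25.0 mg/mL / (119 μg/mL) = 210.08
Step-3 factor = 210.08 / 33.905 = 6.1963
v = 4450 μL / 6.1963 = 718 μL

718 μL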